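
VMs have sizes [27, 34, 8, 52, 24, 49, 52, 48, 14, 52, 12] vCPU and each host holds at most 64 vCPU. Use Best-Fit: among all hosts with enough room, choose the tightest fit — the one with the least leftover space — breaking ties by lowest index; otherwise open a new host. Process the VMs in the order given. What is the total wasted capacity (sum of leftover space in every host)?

27 vCPU → host 1 (remaining 37 vCPU)
34 vCPU → host 1 (remaining 3 vCPU)
8 vCPU → host 2 (remaining 56 vCPU)
52 vCPU → host 2 (remaining 4 vCPU)
24 vCPU → host 3 (remaining 40 vCPU)
49 vCPU → host 4 (remaining 15 vCPU)
52 vCPU → host 5 (remaining 12 vCPU)
48 vCPU → host 6 (remaining 16 vCPU)
14 vCPU → host 4 (remaining 1 vCPU)
52 vCPU → host 7 (remaining 12 vCPU)
12 vCPU → host 5 (remaining 0 vCPU)
7 hosts × 64 vCPU = 448 vCPU; used 372 vCPU; unused 76 vCPU.

76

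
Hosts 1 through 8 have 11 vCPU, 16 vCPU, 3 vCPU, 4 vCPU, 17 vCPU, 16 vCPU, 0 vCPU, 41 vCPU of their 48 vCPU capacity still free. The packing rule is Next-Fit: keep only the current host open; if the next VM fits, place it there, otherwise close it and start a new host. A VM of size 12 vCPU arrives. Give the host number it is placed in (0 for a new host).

8

Next-Fit only looks at host 8, which has 41 vCPU free.
12 vCPU fits there.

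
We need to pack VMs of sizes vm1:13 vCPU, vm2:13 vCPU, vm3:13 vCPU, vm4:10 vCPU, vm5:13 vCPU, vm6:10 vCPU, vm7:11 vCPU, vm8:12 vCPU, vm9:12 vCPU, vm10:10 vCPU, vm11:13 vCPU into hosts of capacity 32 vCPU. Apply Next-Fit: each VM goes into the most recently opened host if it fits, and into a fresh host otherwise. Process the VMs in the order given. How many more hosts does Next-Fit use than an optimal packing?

1

Next-Fit: [13,13] [13,10] [13,10] [11,12] [12,10] [13] → 6 hosts.
Total size 130 vCPU; any packing needs at least ⌈130/32⌉ = 5 hosts.
An optimal packing achieves that bound: [13,13] [13,13] [13,12] [12,11] [10,10,10] → 5 hosts.
Excess: 6 − 5 = 1.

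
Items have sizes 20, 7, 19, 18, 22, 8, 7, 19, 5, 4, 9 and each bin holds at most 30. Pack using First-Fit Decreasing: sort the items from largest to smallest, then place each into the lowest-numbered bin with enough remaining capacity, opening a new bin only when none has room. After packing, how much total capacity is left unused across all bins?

Sorted descending: 22, 20, 19, 19, 18, 9, 8, 7, 7, 5, 4.
bin 1: place 22, 8 left
bin 2: place 20, 10 left
bin 3: place 19, 11 left
bin 4: place 19, 11 left
bin 5: place 18, 12 left
bin 2: place 9, 1 left
bin 1: place 8, 0 left
bin 3: place 7, 4 left
bin 4: place 7, 4 left
bin 5: place 5, 7 left
bin 3: place 4, 0 left
5 bins × 30 = 150; used 138; unused 12.

12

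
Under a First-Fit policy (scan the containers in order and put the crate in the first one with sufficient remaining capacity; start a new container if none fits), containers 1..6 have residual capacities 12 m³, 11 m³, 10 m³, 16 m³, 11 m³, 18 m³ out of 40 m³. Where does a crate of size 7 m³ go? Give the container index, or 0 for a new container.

Containers with room: container 1 (12 m³), container 2 (11 m³), container 3 (10 m³), container 4 (16 m³), container 5 (11 m³), container 6 (18 m³).
The first with room is container 1.

1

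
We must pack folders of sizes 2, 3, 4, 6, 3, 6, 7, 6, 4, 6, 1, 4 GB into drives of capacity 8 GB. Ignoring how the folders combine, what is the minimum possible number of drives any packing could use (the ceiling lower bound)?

7

Total size = 2 + 3 + 4 + 6 + 3 + 6 + 7 + 6 + 4 + 6 + 1 + 4 = 52 GB.
⌈52 / 8⌉ = 7.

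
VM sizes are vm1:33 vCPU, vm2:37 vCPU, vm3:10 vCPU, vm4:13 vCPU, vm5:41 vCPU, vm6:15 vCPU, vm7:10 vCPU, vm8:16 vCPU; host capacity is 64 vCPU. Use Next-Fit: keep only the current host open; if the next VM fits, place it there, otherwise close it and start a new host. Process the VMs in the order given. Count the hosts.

4

Put vm1 (33 vCPU) in host 1; 31 vCPU remain.
Put vm2 (37 vCPU) in host 2; 27 vCPU remain.
Put vm3 (10 vCPU) in host 2; 17 vCPU remain.
Put vm4 (13 vCPU) in host 2; 4 vCPU remain.
Put vm5 (41 vCPU) in host 3; 23 vCPU remain.
Put vm6 (15 vCPU) in host 3; 8 vCPU remain.
Put vm7 (10 vCPU) in host 4; 54 vCPU remain.
Put vm8 (16 vCPU) in host 4; 38 vCPU remain.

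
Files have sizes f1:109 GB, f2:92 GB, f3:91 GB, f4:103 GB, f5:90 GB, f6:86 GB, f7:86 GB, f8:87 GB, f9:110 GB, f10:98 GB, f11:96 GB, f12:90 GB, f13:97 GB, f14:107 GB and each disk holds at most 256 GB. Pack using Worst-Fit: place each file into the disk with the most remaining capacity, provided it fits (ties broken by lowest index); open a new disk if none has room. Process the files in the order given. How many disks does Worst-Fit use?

f1 (109 GB) → disk 1 (remaining 147 GB)
f2 (92 GB) → disk 1 (remaining 55 GB)
f3 (91 GB) → disk 2 (remaining 165 GB)
f4 (103 GB) → disk 2 (remaining 62 GB)
f5 (90 GB) → disk 3 (remaining 166 GB)
f6 (86 GB) → disk 3 (remaining 80 GB)
f7 (86 GB) → disk 4 (remaining 170 GB)
f8 (87 GB) → disk 4 (remaining 83 GB)
f9 (110 GB) → disk 5 (remaining 146 GB)
f10 (98 GB) → disk 5 (remaining 48 GB)
f11 (96 GB) → disk 6 (remaining 160 GB)
f12 (90 GB) → disk 6 (remaining 70 GB)
f13 (97 GB) → disk 7 (remaining 159 GB)
f14 (107 GB) → disk 7 (remaining 52 GB)

7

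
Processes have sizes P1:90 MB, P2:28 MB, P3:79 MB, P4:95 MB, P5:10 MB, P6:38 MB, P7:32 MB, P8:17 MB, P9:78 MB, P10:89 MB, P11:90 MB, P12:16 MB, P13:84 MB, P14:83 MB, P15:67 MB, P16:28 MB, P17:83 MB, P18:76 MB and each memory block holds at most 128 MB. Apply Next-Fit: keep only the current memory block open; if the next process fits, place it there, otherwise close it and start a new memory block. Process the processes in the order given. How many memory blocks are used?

12

Put P1 (90 MB) in memory block 1; 38 MB remain.
Put P2 (28 MB) in memory block 1; 10 MB remain.
Put P3 (79 MB) in memory block 2; 49 MB remain.
Put P4 (95 MB) in memory block 3; 33 MB remain.
Put P5 (10 MB) in memory block 3; 23 MB remain.
Put P6 (38 MB) in memory block 4; 90 MB remain.
Put P7 (32 MB) in memory block 4; 58 MB remain.
Put P8 (17 MB) in memory block 4; 41 MB remain.
Put P9 (78 MB) in memory block 5; 50 MB remain.
Put P10 (89 MB) in memory block 6; 39 MB remain.
Put P11 (90 MB) in memory block 7; 38 MB remain.
Put P12 (16 MB) in memory block 7; 22 MB remain.
Put P13 (84 MB) in memory block 8; 44 MB remain.
Put P14 (83 MB) in memory block 9; 45 MB remain.
Put P15 (67 MB) in memory block 10; 61 MB remain.
Put P16 (28 MB) in memory block 10; 33 MB remain.
Put P17 (83 MB) in memory block 11; 45 MB remain.
Put P18 (76 MB) in memory block 12; 52 MB remain.
Final memory blocks: [90,28] [79] [95,10] [38,32,17] [78] [89] [90,16] [84] [83] [67,28] [83] [76].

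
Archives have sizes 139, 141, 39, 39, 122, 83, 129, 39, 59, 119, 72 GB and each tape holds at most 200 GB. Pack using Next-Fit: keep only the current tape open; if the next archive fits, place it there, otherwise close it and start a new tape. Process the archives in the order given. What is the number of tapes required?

7

tape 1: place 139 GB, 61 GB left
tape 2: place 141 GB, 59 GB left
tape 2: place 39 GB, 20 GB left
tape 3: place 39 GB, 161 GB left
tape 3: place 122 GB, 39 GB left
tape 4: place 83 GB, 117 GB left
tape 5: place 129 GB, 71 GB left
tape 5: place 39 GB, 32 GB left
tape 6: place 59 GB, 141 GB left
tape 6: place 119 GB, 22 GB left
tape 7: place 72 GB, 128 GB left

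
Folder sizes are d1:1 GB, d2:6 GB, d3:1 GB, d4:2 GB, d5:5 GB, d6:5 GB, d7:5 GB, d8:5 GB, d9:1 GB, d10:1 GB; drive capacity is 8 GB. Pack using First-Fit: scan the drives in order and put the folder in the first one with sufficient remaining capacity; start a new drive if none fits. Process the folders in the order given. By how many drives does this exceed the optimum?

First-Fit: [1,6,1] [2,5,1] [5,1] [5] [5] → 5 drives.
5 folders exceed 4 GB (half the capacity), and no two of those can share a drive, so at least 5 drives are needed.
So 5 is already optimal.

0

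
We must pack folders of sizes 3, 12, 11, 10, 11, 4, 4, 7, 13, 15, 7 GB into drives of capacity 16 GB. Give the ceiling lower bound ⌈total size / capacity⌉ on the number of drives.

7

Total size = 3 + 12 + 11 + 10 + 11 + 4 + 4 + 7 + 13 + 15 + 7 = 97 GB.
⌈97 / 16⌉ = 7.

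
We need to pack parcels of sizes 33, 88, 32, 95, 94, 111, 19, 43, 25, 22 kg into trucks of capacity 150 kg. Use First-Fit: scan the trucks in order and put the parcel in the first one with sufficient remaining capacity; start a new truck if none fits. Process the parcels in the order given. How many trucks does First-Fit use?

truck 1: place 33 kg, 117 kg left
truck 1: place 88 kg, 29 kg left
truck 2: place 32 kg, 118 kg left
truck 2: place 95 kg, 23 kg left
truck 3: place 94 kg, 56 kg left
truck 4: place 111 kg, 39 kg left
truck 1: place 19 kg, 10 kg left
truck 3: place 43 kg, 13 kg left
truck 4: place 25 kg, 14 kg left
truck 2: place 22 kg, 1 kg left
Final trucks: [33,88,19] [32,95,22] [94,43] [111,25].

4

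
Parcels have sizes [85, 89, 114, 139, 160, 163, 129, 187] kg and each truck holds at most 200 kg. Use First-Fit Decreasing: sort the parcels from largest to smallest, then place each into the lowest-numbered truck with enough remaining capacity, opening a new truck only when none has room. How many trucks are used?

Sorted descending: 187, 163, 160, 139, 129, 114, 89, 85.
truck 1: place 187 kg, 13 kg left
truck 2: place 163 kg, 37 kg left
truck 3: place 160 kg, 40 kg left
truck 4: place 139 kg, 61 kg left
truck 5: place 129 kg, 71 kg left
truck 6: place 114 kg, 86 kg left
truck 7: place 89 kg, 111 kg left
truck 6: place 85 kg, 1 kg left

7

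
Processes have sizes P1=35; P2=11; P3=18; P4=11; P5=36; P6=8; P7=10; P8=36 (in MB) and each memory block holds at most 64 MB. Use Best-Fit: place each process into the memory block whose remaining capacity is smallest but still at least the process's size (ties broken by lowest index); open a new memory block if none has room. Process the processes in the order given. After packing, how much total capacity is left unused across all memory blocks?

P1 (35 MB) → memory block 1 (remaining 29 MB)
P2 (11 MB) → memory block 1 (remaining 18 MB)
P3 (18 MB) → memory block 1 (remaining 0 MB)
P4 (11 MB) → memory block 2 (remaining 53 MB)
P5 (36 MB) → memory block 2 (remaining 17 MB)
P6 (8 MB) → memory block 2 (remaining 9 MB)
P7 (10 MB) → memory block 3 (remaining 54 MB)
P8 (36 MB) → memory block 3 (remaining 18 MB)
3 memory blocks × 64 MB = 192 MB; used 165 MB; unused 27 MB.

27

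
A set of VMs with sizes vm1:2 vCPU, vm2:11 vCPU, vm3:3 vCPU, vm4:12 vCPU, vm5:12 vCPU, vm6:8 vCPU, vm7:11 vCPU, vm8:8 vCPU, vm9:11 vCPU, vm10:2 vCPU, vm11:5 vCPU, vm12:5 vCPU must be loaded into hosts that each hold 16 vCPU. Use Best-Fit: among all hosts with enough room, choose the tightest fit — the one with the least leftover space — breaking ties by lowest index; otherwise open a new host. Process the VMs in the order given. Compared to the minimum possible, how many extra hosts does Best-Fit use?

Best-Fit: [2,11,3] [12,2] [12] [8,8] [11,5] [11,5] → 6 hosts.
Total size 90 vCPU; any packing needs at least ⌈90/16⌉ = 6 hosts.
So 6 is already optimal.

0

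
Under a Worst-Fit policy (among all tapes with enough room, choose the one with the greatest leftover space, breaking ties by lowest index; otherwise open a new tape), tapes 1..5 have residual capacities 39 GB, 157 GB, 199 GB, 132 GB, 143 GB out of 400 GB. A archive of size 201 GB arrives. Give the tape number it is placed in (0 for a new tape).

0

No tape has ≥ 201 GB free, so a new tape is opened.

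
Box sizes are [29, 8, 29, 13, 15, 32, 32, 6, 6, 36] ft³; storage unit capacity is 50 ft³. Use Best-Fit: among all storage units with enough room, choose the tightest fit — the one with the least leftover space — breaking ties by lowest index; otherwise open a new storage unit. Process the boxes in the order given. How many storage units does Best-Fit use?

5

Put 29 ft³ in storage unit 1; 21 ft³ remain.
Put 8 ft³ in storage unit 1; 13 ft³ remain.
Put 29 ft³ in storage unit 2; 21 ft³ remain.
Put 13 ft³ in storage unit 1; 0 ft³ remain.
Put 15 ft³ in storage unit 2; 6 ft³ remain.
Put 32 ft³ in storage unit 3; 18 ft³ remain.
Put 32 ft³ in storage unit 4; 18 ft³ remain.
Put 6 ft³ in storage unit 2; 0 ft³ remain.
Put 6 ft³ in storage unit 3; 12 ft³ remain.
Put 36 ft³ in storage unit 5; 14 ft³ remain.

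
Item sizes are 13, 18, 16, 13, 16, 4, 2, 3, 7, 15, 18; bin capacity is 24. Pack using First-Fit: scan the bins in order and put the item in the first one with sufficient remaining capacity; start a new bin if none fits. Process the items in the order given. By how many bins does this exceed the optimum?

First-Fit: [13,4,2,3] [18] [16,7] [13] [16] [15] [18] → 7 bins.
7 items exceed 12 (half the capacity), and no two of those can share a bin, so at least 7 bins are needed.
So 7 is already optimal.

0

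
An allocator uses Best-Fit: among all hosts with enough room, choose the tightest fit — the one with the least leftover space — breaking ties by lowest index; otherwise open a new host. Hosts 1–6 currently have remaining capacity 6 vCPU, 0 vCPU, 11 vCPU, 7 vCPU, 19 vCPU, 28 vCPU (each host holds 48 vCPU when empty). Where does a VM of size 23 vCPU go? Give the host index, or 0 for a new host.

6

Hosts with room: host 6 (28 vCPU).
Tightest fit is host 6 with 28 vCPU free.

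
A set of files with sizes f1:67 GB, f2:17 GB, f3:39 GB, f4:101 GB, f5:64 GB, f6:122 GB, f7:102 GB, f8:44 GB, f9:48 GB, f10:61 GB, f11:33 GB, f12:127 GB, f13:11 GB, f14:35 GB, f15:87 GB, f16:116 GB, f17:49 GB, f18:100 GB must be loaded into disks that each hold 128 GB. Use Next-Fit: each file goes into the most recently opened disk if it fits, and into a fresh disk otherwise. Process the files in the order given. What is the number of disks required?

13 disks

disk 1: place f1 (67 GB), 61 GB left
disk 1: place f2 (17 GB), 44 GB left
disk 1: place f3 (39 GB), 5 GB left
disk 2: place f4 (101 GB), 27 GB left
disk 3: place f5 (64 GB), 64 GB left
disk 4: place f6 (122 GB), 6 GB left
disk 5: place f7 (102 GB), 26 GB left
disk 6: place f8 (44 GB), 84 GB left
disk 6: place f9 (48 GB), 36 GB left
disk 7: place f10 (61 GB), 67 GB left
disk 7: place f11 (33 GB), 34 GB left
disk 8: place f12 (127 GB), 1 GB left
disk 9: place f13 (11 GB), 117 GB left
disk 9: place f14 (35 GB), 82 GB left
disk 10: place f15 (87 GB), 41 GB left
disk 11: place f16 (116 GB), 12 GB left
disk 12: place f17 (49 GB), 79 GB left
disk 13: place f18 (100 GB), 28 GB left
Final disks: [67,17,39] [101] [64] [122] [102] [44,48] [61,33] [127] [11,35] [87] [116] [49] [100].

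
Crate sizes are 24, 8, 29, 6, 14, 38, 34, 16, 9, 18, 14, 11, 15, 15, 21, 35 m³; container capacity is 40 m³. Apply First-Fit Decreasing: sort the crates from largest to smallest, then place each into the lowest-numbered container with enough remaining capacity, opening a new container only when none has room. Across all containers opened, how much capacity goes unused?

Sorted descending: 38, 35, 34, 29, 24, 21, 18, 16, 15, 15, 14, 14, 11, 9, 8, 6.
container 1: place 38 m³, 2 m³ left
container 2: place 35 m³, 5 m³ left
container 3: place 34 m³, 6 m³ left
container 4: place 29 m³, 11 m³ left
container 5: place 24 m³, 16 m³ left
container 6: place 21 m³, 19 m³ left
container 6: place 18 m³, 1 m³ left
container 5: place 16 m³, 0 m³ left
container 7: place 15 m³, 25 m³ left
container 7: place 15 m³, 10 m³ left
container 8: place 14 m³, 26 m³ left
container 8: place 14 m³, 12 m³ left
container 4: place 11 m³, 0 m³ left
container 7: place 9 m³, 1 m³ left
container 8: place 8 m³, 4 m³ left
container 3: place 6 m³, 0 m³ left
8 containers × 40 m³ = 320 m³; used 307 m³; unused 13 m³.

13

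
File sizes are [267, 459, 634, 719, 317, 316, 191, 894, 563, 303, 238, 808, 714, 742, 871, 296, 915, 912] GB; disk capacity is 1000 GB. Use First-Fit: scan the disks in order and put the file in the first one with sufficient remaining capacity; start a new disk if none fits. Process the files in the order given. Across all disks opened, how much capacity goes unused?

disk 1: place 267 GB, 733 GB left
disk 1: place 459 GB, 274 GB left
disk 2: place 634 GB, 366 GB left
disk 3: place 719 GB, 281 GB left
disk 2: place 317 GB, 49 GB left
disk 4: place 316 GB, 684 GB left
disk 1: place 191 GB, 83 GB left
disk 5: place 894 GB, 106 GB left
disk 4: place 563 GB, 121 GB left
disk 6: place 303 GB, 697 GB left
disk 3: place 238 GB, 43 GB left
disk 7: place 808 GB, 192 GB left
disk 8: place 714 GB, 286 GB left
disk 9: place 742 GB, 258 GB left
disk 10: place 871 GB, 129 GB left
disk 6: place 296 GB, 401 GB left
disk 11: place 915 GB, 85 GB left
disk 12: place 912 GB, 88 GB left
12 disks × 1000 GB = 12000 GB; used 10159 GB; unused 1841 GB.

1841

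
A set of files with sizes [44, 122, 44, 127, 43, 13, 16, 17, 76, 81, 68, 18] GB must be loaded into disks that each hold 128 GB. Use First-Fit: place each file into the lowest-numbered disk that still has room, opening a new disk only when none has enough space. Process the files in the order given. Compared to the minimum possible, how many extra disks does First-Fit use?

0

First-Fit: [44,44,13,16] [122] [127] [43,17,68] [76,18] [81] → 6 disks.
Total size 669 GB; any packing needs at least ⌈669/128⌉ = 6 disks.
So 6 is already optimal.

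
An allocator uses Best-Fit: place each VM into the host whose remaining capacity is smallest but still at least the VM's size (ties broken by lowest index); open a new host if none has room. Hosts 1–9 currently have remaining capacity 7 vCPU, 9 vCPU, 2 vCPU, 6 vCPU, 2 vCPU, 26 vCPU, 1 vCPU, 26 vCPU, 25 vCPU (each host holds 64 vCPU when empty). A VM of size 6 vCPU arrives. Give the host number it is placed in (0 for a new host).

4

Hosts with room: host 1 (7 vCPU), host 2 (9 vCPU), host 4 (6 vCPU), host 6 (26 vCPU), host 8 (26 vCPU), host 9 (25 vCPU).
Tightest fit is host 4 with 6 vCPU free.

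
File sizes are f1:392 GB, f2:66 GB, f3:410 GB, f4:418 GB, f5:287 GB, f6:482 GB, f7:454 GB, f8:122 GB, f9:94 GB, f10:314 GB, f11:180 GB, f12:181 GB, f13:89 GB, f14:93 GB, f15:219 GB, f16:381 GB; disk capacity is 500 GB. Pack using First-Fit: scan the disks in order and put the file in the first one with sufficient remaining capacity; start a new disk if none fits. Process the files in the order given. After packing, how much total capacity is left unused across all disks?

f1 (392 GB) → disk 1 (remaining 108 GB)
f2 (66 GB) → disk 1 (remaining 42 GB)
f3 (410 GB) → disk 2 (remaining 90 GB)
f4 (418 GB) → disk 3 (remaining 82 GB)
f5 (287 GB) → disk 4 (remaining 213 GB)
f6 (482 GB) → disk 5 (remaining 18 GB)
f7 (454 GB) → disk 6 (remaining 46 GB)
f8 (122 GB) → disk 4 (remaining 91 GB)
f9 (94 GB) → disk 7 (remaining 406 GB)
f10 (314 GB) → disk 7 (remaining 92 GB)
f11 (180 GB) → disk 8 (remaining 320 GB)
f12 (181 GB) → disk 8 (remaining 139 GB)
f13 (89 GB) → disk 2 (remaining 1 GB)
f14 (93 GB) → disk 8 (remaining 46 GB)
f15 (219 GB) → disk 9 (remaining 281 GB)
f16 (381 GB) → disk 10 (remaining 119 GB)
10 disks × 500 GB = 5000 GB; used 4182 GB; unused 818 GB.

818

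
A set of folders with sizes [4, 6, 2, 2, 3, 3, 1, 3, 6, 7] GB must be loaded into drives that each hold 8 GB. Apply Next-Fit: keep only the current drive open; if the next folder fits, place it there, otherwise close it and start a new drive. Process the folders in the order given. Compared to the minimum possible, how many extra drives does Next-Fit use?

Next-Fit: [4] [6,2] [2,3,3] [1,3] [6] [7] → 6 drives.
Total size 37 GB; any packing needs at least ⌈37/8⌉ = 5 drives.
An optimal packing achieves that bound: [7,1] [6,2] [6,2] [4,3] [3,3] → 5 drives.
Excess: 6 − 5 = 1.

1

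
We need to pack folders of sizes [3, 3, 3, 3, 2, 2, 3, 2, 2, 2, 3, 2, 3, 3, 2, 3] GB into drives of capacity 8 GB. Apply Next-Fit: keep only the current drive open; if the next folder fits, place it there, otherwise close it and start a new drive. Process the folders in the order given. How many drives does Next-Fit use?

drive 1: place 3 GB, 5 GB left
drive 1: place 3 GB, 2 GB left
drive 2: place 3 GB, 5 GB left
drive 2: place 3 GB, 2 GB left
drive 2: place 2 GB, 0 GB left
drive 3: place 2 GB, 6 GB left
drive 3: place 3 GB, 3 GB left
drive 3: place 2 GB, 1 GB left
drive 4: place 2 GB, 6 GB left
drive 4: place 2 GB, 4 GB left
drive 4: place 3 GB, 1 GB left
drive 5: place 2 GB, 6 GB left
drive 5: place 3 GB, 3 GB left
drive 5: place 3 GB, 0 GB left
drive 6: place 2 GB, 6 GB left
drive 6: place 3 GB, 3 GB left

6 drives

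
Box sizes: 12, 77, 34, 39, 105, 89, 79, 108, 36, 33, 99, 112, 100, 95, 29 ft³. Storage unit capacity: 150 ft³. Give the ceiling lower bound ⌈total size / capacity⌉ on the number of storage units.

Total size = 12 + 77 + 34 + 39 + 105 + 89 + 79 + 108 + 36 + 33 + 99 + 112 + 100 + 95 + 29 = 1047 ft³.
⌈1047 / 150⌉ = 7.

7 storage units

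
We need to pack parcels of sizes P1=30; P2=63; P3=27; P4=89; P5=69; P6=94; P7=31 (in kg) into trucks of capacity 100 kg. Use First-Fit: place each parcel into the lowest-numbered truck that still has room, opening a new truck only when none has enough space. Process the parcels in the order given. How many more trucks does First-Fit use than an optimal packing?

First-Fit: [30,63] [27,69] [89] [94] [31] → 5 trucks.
Total size 403 kg; any packing needs at least ⌈403/100⌉ = 5 trucks.
So 5 is already optimal.

0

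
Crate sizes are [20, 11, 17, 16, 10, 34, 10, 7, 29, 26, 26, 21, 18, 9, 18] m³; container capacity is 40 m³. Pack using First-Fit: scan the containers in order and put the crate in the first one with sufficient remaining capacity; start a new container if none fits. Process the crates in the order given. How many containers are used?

container 1: place 20 m³, 20 m³ left
container 1: place 11 m³, 9 m³ left
container 2: place 17 m³, 23 m³ left
container 2: place 16 m³, 7 m³ left
container 3: place 10 m³, 30 m³ left
container 4: place 34 m³, 6 m³ left
container 3: place 10 m³, 20 m³ left
container 1: place 7 m³, 2 m³ left
container 5: place 29 m³, 11 m³ left
container 6: place 26 m³, 14 m³ left
container 7: place 26 m³, 14 m³ left
container 8: place 21 m³, 19 m³ left
container 3: place 18 m³, 2 m³ left
container 5: place 9 m³, 2 m³ left
container 8: place 18 m³, 1 m³ left
Final containers: [20,11,7] [17,16] [10,10,18] [34] [29,9] [26] [26] [21,18].

8 containers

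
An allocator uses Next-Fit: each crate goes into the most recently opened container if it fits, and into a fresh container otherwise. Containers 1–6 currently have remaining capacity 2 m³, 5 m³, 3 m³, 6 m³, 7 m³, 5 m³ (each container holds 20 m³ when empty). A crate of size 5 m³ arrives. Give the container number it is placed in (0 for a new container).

6

Next-Fit only looks at container 6, which has 5 m³ free.
5 m³ fits there.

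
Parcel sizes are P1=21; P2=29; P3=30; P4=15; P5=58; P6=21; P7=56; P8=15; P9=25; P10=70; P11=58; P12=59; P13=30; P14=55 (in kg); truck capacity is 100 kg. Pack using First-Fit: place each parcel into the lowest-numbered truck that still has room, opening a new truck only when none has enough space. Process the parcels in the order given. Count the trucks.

truck 1: place P1 (21 kg), 79 kg left
truck 1: place P2 (29 kg), 50 kg left
truck 1: place P3 (30 kg), 20 kg left
truck 1: place P4 (15 kg), 5 kg left
truck 2: place P5 (58 kg), 42 kg left
truck 2: place P6 (21 kg), 21 kg left
truck 3: place P7 (56 kg), 44 kg left
truck 2: place P8 (15 kg), 6 kg left
truck 3: place P9 (25 kg), 19 kg left
truck 4: place P10 (70 kg), 30 kg left
truck 5: place P11 (58 kg), 42 kg left
truck 6: place P12 (59 kg), 41 kg left
truck 4: place P13 (30 kg), 0 kg left
truck 7: place P14 (55 kg), 45 kg left

7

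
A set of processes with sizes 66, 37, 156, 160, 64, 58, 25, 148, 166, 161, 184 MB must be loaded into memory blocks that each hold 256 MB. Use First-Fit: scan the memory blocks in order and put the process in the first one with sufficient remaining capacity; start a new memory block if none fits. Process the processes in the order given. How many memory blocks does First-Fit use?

7 memory blocks

memory block 1: place 66 MB, 190 MB left
memory block 1: place 37 MB, 153 MB left
memory block 2: place 156 MB, 100 MB left
memory block 3: place 160 MB, 96 MB left
memory block 1: place 64 MB, 89 MB left
memory block 1: place 58 MB, 31 MB left
memory block 1: place 25 MB, 6 MB left
memory block 4: place 148 MB, 108 MB left
memory block 5: place 166 MB, 90 MB left
memory block 6: place 161 MB, 95 MB left
memory block 7: place 184 MB, 72 MB left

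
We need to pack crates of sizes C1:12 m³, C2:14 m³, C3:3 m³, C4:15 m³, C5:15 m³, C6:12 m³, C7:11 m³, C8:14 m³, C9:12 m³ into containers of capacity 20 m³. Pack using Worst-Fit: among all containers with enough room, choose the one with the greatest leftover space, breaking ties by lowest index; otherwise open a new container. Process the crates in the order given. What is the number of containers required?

C1 (12 m³) → container 1 (remaining 8 m³)
C2 (14 m³) → container 2 (remaining 6 m³)
C3 (3 m³) → container 1 (remaining 5 m³)
C4 (15 m³) → container 3 (remaining 5 m³)
C5 (15 m³) → container 4 (remaining 5 m³)
C6 (12 m³) → container 5 (remaining 8 m³)
C7 (11 m³) → container 6 (remaining 9 m³)
C8 (14 m³) → container 7 (remaining 6 m³)
C9 (12 m³) → container 8 (remaining 8 m³)
Final containers: [12,3] [14] [15] [15] [12] [11] [14] [12].

8 containers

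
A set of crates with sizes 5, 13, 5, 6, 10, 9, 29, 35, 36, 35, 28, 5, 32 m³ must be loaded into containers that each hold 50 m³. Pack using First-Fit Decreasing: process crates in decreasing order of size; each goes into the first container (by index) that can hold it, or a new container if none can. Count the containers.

6

Sorted descending: 36, 35, 35, 32, 29, 28, 13, 10, 9, 6, 5, 5, 5.
Put 36 m³ in container 1; 14 m³ remain.
Put 35 m³ in container 2; 15 m³ remain.
Put 35 m³ in container 3; 15 m³ remain.
Put 32 m³ in container 4; 18 m³ remain.
Put 29 m³ in container 5; 21 m³ remain.
Put 28 m³ in container 6; 22 m³ remain.
Put 13 m³ in container 1; 1 m³ remain.
Put 10 m³ in container 2; 5 m³ remain.
Put 9 m³ in container 3; 6 m³ remain.
Put 6 m³ in container 3; 0 m³ remain.
Put 5 m³ in container 2; 0 m³ remain.
Put 5 m³ in container 4; 13 m³ remain.
Put 5 m³ in container 4; 8 m³ remain.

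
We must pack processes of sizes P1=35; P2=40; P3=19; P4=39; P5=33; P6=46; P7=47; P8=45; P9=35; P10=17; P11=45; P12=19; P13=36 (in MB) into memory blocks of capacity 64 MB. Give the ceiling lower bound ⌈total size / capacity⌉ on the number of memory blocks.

8

Total size = 35 + 40 + 19 + 39 + 33 + 46 + 47 + 45 + 35 + 17 + 45 + 19 + 36 = 456 MB.
⌈456 / 64⌉ = 8.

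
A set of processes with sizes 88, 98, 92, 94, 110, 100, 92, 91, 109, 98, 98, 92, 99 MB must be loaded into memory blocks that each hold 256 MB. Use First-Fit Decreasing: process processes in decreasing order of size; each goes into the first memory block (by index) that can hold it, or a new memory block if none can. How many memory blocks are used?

Sorted descending: 110, 109, 100, 99, 98, 98, 98, 94, 92, 92, 92, 91, 88.
Put 110 MB in memory block 1; 146 MB remain.
Put 109 MB in memory block 1; 37 MB remain.
Put 100 MB in memory block 2; 156 MB remain.
Put 99 MB in memory block 2; 57 MB remain.
Put 98 MB in memory block 3; 158 MB remain.
Put 98 MB in memory block 3; 60 MB remain.
Put 98 MB in memory block 4; 158 MB remain.
Put 94 MB in memory block 4; 64 MB remain.
Put 92 MB in memory block 5; 164 MB remain.
Put 92 MB in memory block 5; 72 MB remain.
Put 92 MB in memory block 6; 164 MB remain.
Put 91 MB in memory block 6; 73 MB remain.
Put 88 MB in memory block 7; 168 MB remain.

7 memory blocks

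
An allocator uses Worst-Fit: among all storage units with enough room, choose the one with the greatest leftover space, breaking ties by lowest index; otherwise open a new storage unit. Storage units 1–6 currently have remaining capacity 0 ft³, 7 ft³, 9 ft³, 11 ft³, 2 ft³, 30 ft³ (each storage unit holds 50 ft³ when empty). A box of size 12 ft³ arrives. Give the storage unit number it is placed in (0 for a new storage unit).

6

Storage units with room: storage unit 6 (30 ft³).
Most room is storage unit 6 with 30 ft³ free.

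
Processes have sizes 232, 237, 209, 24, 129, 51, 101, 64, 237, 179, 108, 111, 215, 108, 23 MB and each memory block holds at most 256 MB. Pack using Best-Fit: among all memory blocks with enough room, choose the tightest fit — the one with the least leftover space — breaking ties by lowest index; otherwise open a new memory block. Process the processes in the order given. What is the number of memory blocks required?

9

Put 232 MB in memory block 1; 24 MB remain.
Put 237 MB in memory block 2; 19 MB remain.
Put 209 MB in memory block 3; 47 MB remain.
Put 24 MB in memory block 1; 0 MB remain.
Put 129 MB in memory block 4; 127 MB remain.
Put 51 MB in memory block 4; 76 MB remain.
Put 101 MB in memory block 5; 155 MB remain.
Put 64 MB in memory block 4; 12 MB remain.
Put 237 MB in memory block 6; 19 MB remain.
Put 179 MB in memory block 7; 77 MB remain.
Put 108 MB in memory block 5; 47 MB remain.
Put 111 MB in memory block 8; 145 MB remain.
Put 215 MB in memory block 9; 41 MB remain.
Put 108 MB in memory block 8; 37 MB remain.
Put 23 MB in memory block 8; 14 MB remain.
Final memory blocks: [232,24] [237] [209] [129,51,64] [101,108] [237] [179] [111,108,23] [215].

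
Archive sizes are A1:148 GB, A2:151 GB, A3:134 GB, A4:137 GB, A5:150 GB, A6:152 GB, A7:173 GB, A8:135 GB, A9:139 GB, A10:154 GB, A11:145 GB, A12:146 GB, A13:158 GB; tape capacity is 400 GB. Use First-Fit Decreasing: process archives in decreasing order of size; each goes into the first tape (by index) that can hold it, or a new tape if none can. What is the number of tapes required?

Sorted descending: 173, 158, 154, 152, 151, 150, 148, 146, 145, 139, 137, 135, 134.
tape 1: place 173 GB, 227 GB left
tape 1: place 158 GB, 69 GB left
tape 2: place 154 GB, 246 GB left
tape 2: place 152 GB, 94 GB left
tape 3: place 151 GB, 249 GB left
tape 3: place 150 GB, 99 GB left
tape 4: place 148 GB, 252 GB left
tape 4: place 146 GB, 106 GB left
tape 5: place 145 GB, 255 GB left
tape 5: place 139 GB, 116 GB left
tape 6: place 137 GB, 263 GB left
tape 6: place 135 GB, 128 GB left
tape 7: place 134 GB, 266 GB left

7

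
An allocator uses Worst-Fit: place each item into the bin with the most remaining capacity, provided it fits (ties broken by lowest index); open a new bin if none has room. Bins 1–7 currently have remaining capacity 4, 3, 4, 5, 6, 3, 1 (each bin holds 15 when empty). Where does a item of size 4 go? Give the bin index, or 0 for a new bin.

5

Bins with room: bin 1 (4), bin 3 (4), bin 4 (5), bin 5 (6).
Most room is bin 5 with 6 free.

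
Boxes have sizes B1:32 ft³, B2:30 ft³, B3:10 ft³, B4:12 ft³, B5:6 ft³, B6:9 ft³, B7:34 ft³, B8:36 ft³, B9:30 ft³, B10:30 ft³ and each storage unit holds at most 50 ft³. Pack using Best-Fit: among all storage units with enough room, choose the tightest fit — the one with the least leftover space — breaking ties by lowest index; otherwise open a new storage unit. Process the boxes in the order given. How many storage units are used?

6

storage unit 1: place B1 (32 ft³), 18 ft³ left
storage unit 2: place B2 (30 ft³), 20 ft³ left
storage unit 1: place B3 (10 ft³), 8 ft³ left
storage unit 2: place B4 (12 ft³), 8 ft³ left
storage unit 1: place B5 (6 ft³), 2 ft³ left
storage unit 3: place B6 (9 ft³), 41 ft³ left
storage unit 3: place B7 (34 ft³), 7 ft³ left
storage unit 4: place B8 (36 ft³), 14 ft³ left
storage unit 5: place B9 (30 ft³), 20 ft³ left
storage unit 6: place B10 (30 ft³), 20 ft³ left
Final storage units: [32,10,6] [30,12] [9,34] [36] [30] [30].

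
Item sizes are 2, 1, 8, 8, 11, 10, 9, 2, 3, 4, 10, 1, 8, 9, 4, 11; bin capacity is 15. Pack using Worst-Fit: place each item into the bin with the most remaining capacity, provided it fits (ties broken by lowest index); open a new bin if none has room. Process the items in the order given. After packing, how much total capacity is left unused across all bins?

Put 2 in bin 1; 13 remain.
Put 1 in bin 1; 12 remain.
Put 8 in bin 1; 4 remain.
Put 8 in bin 2; 7 remain.
Put 11 in bin 3; 4 remain.
Put 10 in bin 4; 5 remain.
Put 9 in bin 5; 6 remain.
Put 2 in bin 2; 5 remain.
Put 3 in bin 5; 3 remain.
Put 4 in bin 2; 1 remain.
Put 10 in bin 6; 5 remain.
Put 1 in bin 4; 4 remain.
Put 8 in bin 7; 7 remain.
Put 9 in bin 8; 6 remain.
Put 4 in bin 7; 3 remain.
Put 11 in bin 9; 4 remain.
9 bins × 15 = 135; used 101; unused 34.

34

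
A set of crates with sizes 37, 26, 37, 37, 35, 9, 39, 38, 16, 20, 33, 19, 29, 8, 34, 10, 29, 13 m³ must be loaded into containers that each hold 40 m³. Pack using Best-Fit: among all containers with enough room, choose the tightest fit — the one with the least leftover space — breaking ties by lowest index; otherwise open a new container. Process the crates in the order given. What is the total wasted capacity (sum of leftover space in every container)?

91

37 m³ → container 1 (remaining 3 m³)
26 m³ → container 2 (remaining 14 m³)
37 m³ → container 3 (remaining 3 m³)
37 m³ → container 4 (remaining 3 m³)
35 m³ → container 5 (remaining 5 m³)
9 m³ → container 2 (remaining 5 m³)
39 m³ → container 6 (remaining 1 m³)
38 m³ → container 7 (remaining 2 m³)
16 m³ → container 8 (remaining 24 m³)
20 m³ → container 8 (remaining 4 m³)
33 m³ → container 9 (remaining 7 m³)
19 m³ → container 10 (remaining 21 m³)
29 m³ → container 11 (remaining 11 m³)
8 m³ → container 11 (remaining 3 m³)
34 m³ → container 12 (remaining 6 m³)
10 m³ → container 10 (remaining 11 m³)
29 m³ → container 13 (remaining 11 m³)
13 m³ → container 14 (remaining 27 m³)
14 containers × 40 m³ = 560 m³; used 469 m³; unused 91 m³.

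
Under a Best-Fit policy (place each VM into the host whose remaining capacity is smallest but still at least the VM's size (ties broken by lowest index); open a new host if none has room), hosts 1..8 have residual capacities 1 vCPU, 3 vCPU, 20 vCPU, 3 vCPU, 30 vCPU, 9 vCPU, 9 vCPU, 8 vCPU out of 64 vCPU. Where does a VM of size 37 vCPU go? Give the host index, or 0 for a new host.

No host has ≥ 37 vCPU free, so a new host is opened.

0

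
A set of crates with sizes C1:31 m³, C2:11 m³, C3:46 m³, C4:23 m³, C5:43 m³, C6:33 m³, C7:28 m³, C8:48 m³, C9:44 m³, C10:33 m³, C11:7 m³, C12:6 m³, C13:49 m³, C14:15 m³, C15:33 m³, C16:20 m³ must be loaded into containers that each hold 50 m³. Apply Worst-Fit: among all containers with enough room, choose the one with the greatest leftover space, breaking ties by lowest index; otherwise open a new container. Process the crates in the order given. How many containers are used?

Put C1 (31 m³) in container 1; 19 m³ remain.
Put C2 (11 m³) in container 1; 8 m³ remain.
Put C3 (46 m³) in container 2; 4 m³ remain.
Put C4 (23 m³) in container 3; 27 m³ remain.
Put C5 (43 m³) in container 4; 7 m³ remain.
Put C6 (33 m³) in container 5; 17 m³ remain.
Put C7 (28 m³) in container 6; 22 m³ remain.
Put C8 (48 m³) in container 7; 2 m³ remain.
Put C9 (44 m³) in container 8; 6 m³ remain.
Put C10 (33 m³) in container 9; 17 m³ remain.
Put C11 (7 m³) in container 3; 20 m³ remain.
Put C12 (6 m³) in container 6; 16 m³ remain.
Put C13 (49 m³) in container 10; 1 m³ remain.
Put C14 (15 m³) in container 3; 5 m³ remain.
Put C15 (33 m³) in container 11; 17 m³ remain.
Put C16 (20 m³) in container 12; 30 m³ remain.

12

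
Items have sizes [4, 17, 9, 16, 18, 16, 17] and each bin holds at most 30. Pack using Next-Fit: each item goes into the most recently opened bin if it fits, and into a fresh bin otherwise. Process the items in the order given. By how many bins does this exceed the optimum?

Next-Fit: [4,17,9] [16] [18] [16] [17] → 5 bins.
5 items exceed 15 (half the capacity), and no two of those can share a bin, so at least 5 bins are needed.
So 5 is already optimal.

0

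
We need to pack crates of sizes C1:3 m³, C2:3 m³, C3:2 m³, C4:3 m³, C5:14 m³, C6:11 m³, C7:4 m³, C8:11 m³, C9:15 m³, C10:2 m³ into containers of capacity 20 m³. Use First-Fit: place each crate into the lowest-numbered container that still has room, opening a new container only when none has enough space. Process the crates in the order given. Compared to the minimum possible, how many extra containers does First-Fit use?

First-Fit: [3,3,2,3,4,2] [14] [11] [11] [15] → 5 containers.
Total size 68 m³; any packing needs at least ⌈68/20⌉ = 4 containers.
An optimal packing achieves that bound: [15,4] [14,3,3] [11,3,2,2] [11] → 4 containers.
Excess: 5 − 4 = 1.

1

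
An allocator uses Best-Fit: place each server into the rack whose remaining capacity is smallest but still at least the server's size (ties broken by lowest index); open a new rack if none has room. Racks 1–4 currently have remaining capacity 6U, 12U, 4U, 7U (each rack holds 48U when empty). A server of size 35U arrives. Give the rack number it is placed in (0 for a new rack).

0

No rack has ≥ 35U free, so a new rack is opened.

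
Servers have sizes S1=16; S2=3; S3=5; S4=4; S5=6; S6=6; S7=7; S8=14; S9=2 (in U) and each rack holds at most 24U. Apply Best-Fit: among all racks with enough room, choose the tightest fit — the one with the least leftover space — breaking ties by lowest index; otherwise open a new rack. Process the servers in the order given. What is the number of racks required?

3

S1 (16U) → rack 1 (remaining 8U)
S2 (3U) → rack 1 (remaining 5U)
S3 (5U) → rack 1 (remaining 0U)
S4 (4U) → rack 2 (remaining 20U)
S5 (6U) → rack 2 (remaining 14U)
S6 (6U) → rack 2 (remaining 8U)
S7 (7U) → rack 2 (remaining 1U)
S8 (14U) → rack 3 (remaining 10U)
S9 (2U) → rack 3 (remaining 8U)
Final racks: [16,3,5] [4,6,6,7] [14,2].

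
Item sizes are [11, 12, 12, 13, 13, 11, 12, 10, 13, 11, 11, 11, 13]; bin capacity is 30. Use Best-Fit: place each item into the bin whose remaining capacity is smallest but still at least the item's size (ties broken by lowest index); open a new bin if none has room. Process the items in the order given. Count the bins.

7

11 → bin 1 (remaining 19)
12 → bin 1 (remaining 7)
12 → bin 2 (remaining 18)
13 → bin 2 (remaining 5)
13 → bin 3 (remaining 17)
11 → bin 3 (remaining 6)
12 → bin 4 (remaining 18)
10 → bin 4 (remaining 8)
13 → bin 5 (remaining 17)
11 → bin 5 (remaining 6)
11 → bin 6 (remaining 19)
11 → bin 6 (remaining 8)
13 → bin 7 (remaining 17)
Final bins: [11,12] [12,13] [13,11] [12,10] [13,11] [11,11] [13].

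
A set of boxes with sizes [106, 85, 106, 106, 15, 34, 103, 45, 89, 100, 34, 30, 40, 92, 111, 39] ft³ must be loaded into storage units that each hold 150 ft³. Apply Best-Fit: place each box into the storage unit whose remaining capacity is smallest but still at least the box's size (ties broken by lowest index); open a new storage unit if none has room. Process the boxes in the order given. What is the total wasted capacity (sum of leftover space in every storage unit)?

215

106 ft³ → storage unit 1 (remaining 44 ft³)
85 ft³ → storage unit 2 (remaining 65 ft³)
106 ft³ → storage unit 3 (remaining 44 ft³)
106 ft³ → storage unit 4 (remaining 44 ft³)
15 ft³ → storage unit 1 (remaining 29 ft³)
34 ft³ → storage unit 3 (remaining 10 ft³)
103 ft³ → storage unit 5 (remaining 47 ft³)
45 ft³ → storage unit 5 (remaining 2 ft³)
89 ft³ → storage unit 6 (remaining 61 ft³)
100 ft³ → storage unit 7 (remaining 50 ft³)
34 ft³ → storage unit 4 (remaining 10 ft³)
30 ft³ → storage unit 7 (remaining 20 ft³)
40 ft³ → storage unit 6 (remaining 21 ft³)
92 ft³ → storage unit 8 (remaining 58 ft³)
111 ft³ → storage unit 9 (remaining 39 ft³)
39 ft³ → storage unit 9 (remaining 0 ft³)
9 storage units × 150 ft³ = 1350 ft³; used 1135 ft³; unused 215 ft³.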